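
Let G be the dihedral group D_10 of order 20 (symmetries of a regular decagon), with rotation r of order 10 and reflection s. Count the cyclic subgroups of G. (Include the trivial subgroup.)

Each element a generates a cyclic subgroup ⟨a⟩; distinct elements may generate the same one (a cyclic group of order d has φ(d) generators).
Cyclic subgroups by order — order 1: 1; order 2: 11; order 5: 1; order 10: 1.
Total: 14.

14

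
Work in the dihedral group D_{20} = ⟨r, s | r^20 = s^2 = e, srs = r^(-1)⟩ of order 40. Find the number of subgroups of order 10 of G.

5

|G| = 40 and 10 | 40, so subgroups of order 10 are possible by Lagrange.
The subgroups of order 10 are: {e, r^2, r^4, r^6, r^8, r^10, r^12, r^14, r^16, r^18}; {e, r^4, r^8, r^12, r^16, r^2s, r^6s, r^10s, r^14s, r^18s}; {e, r^4, r^8, r^12, r^16, r^3s, r^7s, r^11s, r^15s, r^19s}; {e, r^4, r^8, r^12, r^16, s, r^4s, r^8s, r^12s, r^16s}; … (5 in all).
So G has 5 subgroups of order 10.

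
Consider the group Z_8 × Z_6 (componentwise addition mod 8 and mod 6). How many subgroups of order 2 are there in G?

3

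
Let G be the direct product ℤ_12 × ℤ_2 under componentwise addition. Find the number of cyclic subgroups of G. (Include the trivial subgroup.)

12

A cyclic subgroup of order d is generated by each of its φ(d) elements of order d, so the cyclic subgroups of order d number (#elements of order d)/φ(d).
Cyclic subgroups by order — order 1: 1; order 2: 3; order 3: 1; order 4: 2; order 6: 3; order 12: 2.
Total: 12.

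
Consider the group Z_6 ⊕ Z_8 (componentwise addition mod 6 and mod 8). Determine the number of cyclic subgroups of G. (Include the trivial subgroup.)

16

Each element a generates a cyclic subgroup ⟨a⟩; distinct elements may generate the same one (a cyclic group of order d has φ(d) generators).
Cyclic subgroups by order — order 1: 1; order 2: 3; order 3: 1; order 4: 2; order 6: 3; order 8: 2; order 12: 2; order 24: 2.
Total: 16.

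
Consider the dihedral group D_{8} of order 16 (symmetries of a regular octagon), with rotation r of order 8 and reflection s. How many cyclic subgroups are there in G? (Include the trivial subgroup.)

12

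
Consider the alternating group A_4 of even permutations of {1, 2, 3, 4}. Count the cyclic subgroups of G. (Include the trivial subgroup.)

8

A cyclic subgroup of order d is generated by each of its φ(d) elements of order d, so the cyclic subgroups of order d number (#elements of order d)/φ(d).
Cyclic subgroups by order — order 1: 1; order 2: 3; order 3: 4.
Total: 8.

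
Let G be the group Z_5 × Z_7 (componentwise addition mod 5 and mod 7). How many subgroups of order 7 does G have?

|G| = 35 and 7 | 35, so subgroups of order 7 are possible by Lagrange.
The subgroups of order 7 are: {(0,0), (0,1), (0,2), (0,3), (0,4), (0,5), (0,6)}.
So G has 1 subgroup of order 7.

1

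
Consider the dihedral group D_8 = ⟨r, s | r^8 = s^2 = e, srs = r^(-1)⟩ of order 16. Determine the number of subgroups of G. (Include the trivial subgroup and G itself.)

19

|G| = 16, so by Lagrange every subgroup order divides 16. Divisors: 1, 2, 4, 8, 16.
Subgroups by order — order 1: 1; order 2: 9; order 4: 5; order 8: 3; order 16: 1.
Total: 1 + 9 + 5 + 3 + 1 = 19.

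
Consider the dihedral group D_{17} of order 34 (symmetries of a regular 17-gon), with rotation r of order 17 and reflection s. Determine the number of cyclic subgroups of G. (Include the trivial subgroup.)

Each element a generates a cyclic subgroup ⟨a⟩; distinct elements may generate the same one (a cyclic group of order d has φ(d) generators).
Cyclic subgroups by order — order 1: 1; order 2: 17; order 17: 1.
Total: 19.

19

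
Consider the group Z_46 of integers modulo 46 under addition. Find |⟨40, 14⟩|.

|⟨40⟩| = 23 and |⟨14⟩| = 23, so |H| is a multiple of lcm(23, 23) = 23 and divides |G| = 46.
Closing under the operation: H = {0, 2, 4, 6, 8, 10, 12, 14, 16, 18, 20, 22, 24, 26, 28, 30, 32, 34, 36, 38, 40, 42, 44}, so |H| = 23.

23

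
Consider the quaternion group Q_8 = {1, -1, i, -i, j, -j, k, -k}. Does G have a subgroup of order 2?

2 | 8. A subgroup of order 2 is {1, -1}.

Yes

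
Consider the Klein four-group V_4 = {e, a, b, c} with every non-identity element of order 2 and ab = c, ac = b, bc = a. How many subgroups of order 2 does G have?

|G| = 4 and 2 | 4, so subgroups of order 2 are possible by Lagrange.
The subgroups of order 2 are: {e, a}; {e, b}; {e, c}.
So G has 3 subgroups of order 2.

3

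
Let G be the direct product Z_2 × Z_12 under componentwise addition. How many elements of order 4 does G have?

An element (a,b) has order lcm(ord(a), ord(b)); count pairs with lcm equal to 4.
Enumerating gives 4 such elements.

4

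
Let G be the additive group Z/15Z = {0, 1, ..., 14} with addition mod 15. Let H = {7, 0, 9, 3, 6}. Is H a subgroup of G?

3 ∈ H but its inverse 12 ∉ H, so H is not a subgroup.

No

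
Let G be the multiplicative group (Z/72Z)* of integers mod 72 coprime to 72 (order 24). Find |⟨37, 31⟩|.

12

|⟨37⟩| = 2 and |⟨31⟩| = 6, so |H| is a multiple of lcm(2, 6) = 6 and divides |G| = 24.
Closing under the operation: H = {1, 7, 13, 19, 25, 31, 37, 43, 49, 55, 61, 67}, so |H| = 12.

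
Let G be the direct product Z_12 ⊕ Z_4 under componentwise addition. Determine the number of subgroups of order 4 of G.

7

|G| = 48 and 4 | 48, so subgroups of order 4 are possible by Lagrange.
The subgroups of order 4 are: {(0,0), (0,1), (0,2), (0,3)}; {(0,0), (0,2), (6,0), (6,2)}; {(0,0), (0,2), (6,1), (6,3)}; {(0,0), (3,0), (6,0), (9,0)}; … (7 in all).
So G has 7 subgroups of order 4.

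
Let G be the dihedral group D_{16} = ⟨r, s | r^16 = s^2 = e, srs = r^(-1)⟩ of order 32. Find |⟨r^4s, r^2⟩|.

16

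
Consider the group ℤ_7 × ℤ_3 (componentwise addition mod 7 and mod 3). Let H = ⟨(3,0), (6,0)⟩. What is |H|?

7

|⟨(3,0)⟩| = 7 and |⟨(6,0)⟩| = 7, so |H| is a multiple of lcm(7, 7) = 7 and divides |G| = 21.
Closing under the operation: H = {(0,0), (1,0), (2,0), (3,0), (4,0), (5,0), (6,0)}, so |H| = 7.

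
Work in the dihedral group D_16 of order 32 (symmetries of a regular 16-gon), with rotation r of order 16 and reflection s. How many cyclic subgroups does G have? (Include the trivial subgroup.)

Group the elements of G by the cyclic subgroup they generate; each cyclic subgroup of order d accounts for φ(d) elements.
Cyclic subgroups by order — order 1: 1; order 2: 17; order 4: 1; order 8: 1; order 16: 1.
Total: 21.

21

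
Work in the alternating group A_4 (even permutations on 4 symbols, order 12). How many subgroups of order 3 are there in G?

4

|G| = 12 and 3 | 12, so subgroups of order 3 are possible by Lagrange.
The subgroups of order 3 are: {e, (1 2 3), (1 3 2)}; {e, (1 2 4), (1 4 2)}; {e, (1 3 4), (1 4 3)}; {e, (2 3 4), (2 4 3)}.
So G has 4 subgroups of order 3.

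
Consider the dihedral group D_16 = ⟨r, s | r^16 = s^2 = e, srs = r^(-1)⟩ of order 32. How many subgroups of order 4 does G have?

|G| = 32 and 4 | 32, so subgroups of order 4 are possible by Lagrange.
The subgroups of order 4 are: {e, r^8, r^2s, r^10s}; {e, r^8, r^3s, r^11s}; {e, r^4, r^8, r^12}; {e, r^8, r^4s, r^12s}; … (9 in all).
So G has 9 subgroups of order 4.

9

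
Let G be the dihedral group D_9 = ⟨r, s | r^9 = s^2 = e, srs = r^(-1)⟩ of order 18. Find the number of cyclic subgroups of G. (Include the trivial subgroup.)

12

A cyclic subgroup of order d is generated by each of its φ(d) elements of order d, so the cyclic subgroups of order d number (#elements of order d)/φ(d).
Cyclic subgroups by order — order 1: 1; order 2: 9; order 3: 1; order 9: 1.
Total: 12.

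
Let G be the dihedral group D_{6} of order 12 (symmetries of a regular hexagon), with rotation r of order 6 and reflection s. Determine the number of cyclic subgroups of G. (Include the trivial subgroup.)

A cyclic subgroup of order d is generated by each of its φ(d) elements of order d, so the cyclic subgroups of order d number (#elements of order d)/φ(d).
Cyclic subgroups by order — order 1: 1; order 2: 7; order 3: 1; order 6: 1.
Total: 10.

10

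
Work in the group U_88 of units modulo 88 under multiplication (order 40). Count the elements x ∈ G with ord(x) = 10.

28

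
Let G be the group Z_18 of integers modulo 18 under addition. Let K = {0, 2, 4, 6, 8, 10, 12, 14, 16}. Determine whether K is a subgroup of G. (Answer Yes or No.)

Yes

|K| = 9 divides |G| = 18, consistent with Lagrange.
K contains the identity, every element's inverse is in K, and K is closed under +: it is a subgroup.
In fact K = ⟨2⟩.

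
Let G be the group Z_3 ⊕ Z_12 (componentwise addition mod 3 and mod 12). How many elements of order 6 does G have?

An element (a,b) has order lcm(ord(a), ord(b)); count pairs with lcm equal to 6.
Enumerating gives 8 such elements.

8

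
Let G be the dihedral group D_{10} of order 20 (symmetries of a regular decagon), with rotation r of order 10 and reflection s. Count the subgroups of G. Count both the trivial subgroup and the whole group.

22

|G| = 20, so by Lagrange every subgroup order divides 20. Divisors: 1, 2, 4, 5, 10, 20.
Subgroups by order — order 1: 1; order 2: 11; order 4: 5; order 5: 1; order 10: 3; order 20: 1.
Total: 1 + 11 + 5 + 1 + 3 + 1 = 22.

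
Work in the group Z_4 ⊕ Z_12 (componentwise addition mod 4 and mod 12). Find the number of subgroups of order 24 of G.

3

|G| = 48 and 24 | 48, so subgroups of order 24 are possible by Lagrange.
The subgroups of order 24 are: {(0,0), (0,1), (0,2), (0,3), (0,4), (0,5), (0,6), (0,7), (0,8), (0,9), (0,10), (0,11), (2,0), (2,1), (2,2), (2,3), (2,4), (2,5), (2,6), (2,7), (2,8), (2,9), (2,10), (2,11)}; {(0,0), (0,2), (0,4), (0,6), (0,8), (0,10), (1,0), (1,2), (1,4), (1,6), (1,8), (1,10), (2,0), (2,2), (2,4), (2,6), (2,8), (2,10), (3,0), (3,2), (3,4), (3,6), (3,8), (3,10)}; {(0,0), (0,2), (0,4), (0,6), (0,8), (0,10), (1,1), (1,3), (1,5), (1,7), (1,9), (1,11), (2,0), (2,2), (2,4), (2,6), (2,8), (2,10), (3,1), (3,3), (3,5), (3,7), (3,9), (3,11)}.
So G has 3 subgroups of order 24.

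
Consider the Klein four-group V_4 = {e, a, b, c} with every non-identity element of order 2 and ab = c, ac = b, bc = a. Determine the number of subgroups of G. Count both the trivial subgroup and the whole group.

|G| = 4, so by Lagrange every subgroup order divides 4. Divisors: 1, 2, 4.
Subgroups by order — order 1: 1; order 2: 3; order 4: 1.
Total: 1 + 3 + 1 = 5.

5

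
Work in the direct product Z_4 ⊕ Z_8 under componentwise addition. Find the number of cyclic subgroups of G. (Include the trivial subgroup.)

Group the elements of G by the cyclic subgroup they generate; each cyclic subgroup of order d accounts for φ(d) elements.
Cyclic subgroups by order — order 1: 1; order 2: 3; order 4: 6; order 8: 4.
Total: 14.

14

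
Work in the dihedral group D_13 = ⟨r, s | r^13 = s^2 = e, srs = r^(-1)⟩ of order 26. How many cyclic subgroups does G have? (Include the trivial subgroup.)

15

Group the elements of G by the cyclic subgroup they generate; each cyclic subgroup of order d accounts for φ(d) elements.
Cyclic subgroups by order — order 1: 1; order 2: 13; order 13: 1.
Total: 15.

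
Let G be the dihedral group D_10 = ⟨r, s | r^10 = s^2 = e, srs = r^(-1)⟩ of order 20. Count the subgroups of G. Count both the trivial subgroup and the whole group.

22

|G| = 20, so by Lagrange every subgroup order divides 20. Divisors: 1, 2, 4, 5, 10, 20.
Subgroups by order — order 1: 1; order 2: 11; order 4: 5; order 5: 1; order 10: 3; order 20: 1.
Total: 1 + 11 + 5 + 1 + 3 + 1 = 22.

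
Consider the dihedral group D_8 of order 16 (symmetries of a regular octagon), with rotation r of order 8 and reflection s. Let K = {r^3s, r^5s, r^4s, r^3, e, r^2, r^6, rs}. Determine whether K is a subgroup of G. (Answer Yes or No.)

r^3 ∈ K but its inverse r^5 ∉ K, so K is not a subgroup.

No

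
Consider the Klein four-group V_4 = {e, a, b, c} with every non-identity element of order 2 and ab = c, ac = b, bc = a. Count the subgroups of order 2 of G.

3

|G| = 4 and 2 | 4, so subgroups of order 2 are possible by Lagrange.
The subgroups of order 2 are: {e, a}; {e, b}; {e, c}.
So G has 3 subgroups of order 2.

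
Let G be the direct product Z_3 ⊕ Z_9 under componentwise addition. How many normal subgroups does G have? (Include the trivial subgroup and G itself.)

10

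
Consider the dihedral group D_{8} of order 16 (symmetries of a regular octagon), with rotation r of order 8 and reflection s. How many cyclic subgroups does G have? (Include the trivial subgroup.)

Group the elements of G by the cyclic subgroup they generate; each cyclic subgroup of order d accounts for φ(d) elements.
Cyclic subgroups by order — order 1: 1; order 2: 9; order 4: 1; order 8: 1.
Total: 12.

12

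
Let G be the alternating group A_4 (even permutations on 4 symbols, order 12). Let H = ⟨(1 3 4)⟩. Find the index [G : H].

4

|⟨(1 3 4)⟩| = 3 and |G| = 12.
By Lagrange, [G : H] = |G|/|H| = 12/3 = 4.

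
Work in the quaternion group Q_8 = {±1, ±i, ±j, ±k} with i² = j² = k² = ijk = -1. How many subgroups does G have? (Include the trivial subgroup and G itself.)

6

|G| = 8, so by Lagrange every subgroup order divides 8. Divisors: 1, 2, 4, 8.
Subgroups by order — order 1: 1; order 2: 1; order 4: 3; order 8: 1.
Total: 1 + 1 + 3 + 1 = 6.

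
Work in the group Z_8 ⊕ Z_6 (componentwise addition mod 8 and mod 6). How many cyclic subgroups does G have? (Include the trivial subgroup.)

A cyclic subgroup of order d is generated by each of its φ(d) elements of order d, so the cyclic subgroups of order d number (#elements of order d)/φ(d).
Cyclic subgroups by order — order 1: 1; order 2: 3; order 3: 1; order 4: 2; order 6: 3; order 8: 2; order 12: 2; order 24: 2.
Total: 16.

16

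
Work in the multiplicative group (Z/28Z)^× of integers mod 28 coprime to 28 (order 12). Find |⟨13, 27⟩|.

|⟨13⟩| = 2 and |⟨27⟩| = 2, so |H| is a multiple of lcm(2, 2) = 2 and divides |G| = 12.
Closing under the operation: H = {1, 13, 15, 27}, so |H| = 4.

4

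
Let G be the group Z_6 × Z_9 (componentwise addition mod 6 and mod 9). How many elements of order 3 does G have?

8

An element (a,b) has order lcm(ord(a), ord(b)); count pairs with lcm equal to 3.
Enumerating gives 8 such elements.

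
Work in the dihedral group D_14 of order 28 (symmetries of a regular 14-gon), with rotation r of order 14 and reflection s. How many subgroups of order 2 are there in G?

|G| = 28 and 2 | 28, so subgroups of order 2 are possible by Lagrange.
The subgroups of order 2 are: {e, r^10s}; {e, r^11s}; {e, r^12s}; {e, r^13s}; … (15 in all).
So G has 15 subgroups of order 2.

15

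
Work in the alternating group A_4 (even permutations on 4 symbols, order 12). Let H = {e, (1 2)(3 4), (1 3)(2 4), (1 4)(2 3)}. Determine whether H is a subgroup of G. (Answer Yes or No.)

Yes

|H| = 4 divides |G| = 12, consistent with Lagrange.
H contains the identity, every element's inverse is in H, and H is closed under ∘: it is a subgroup.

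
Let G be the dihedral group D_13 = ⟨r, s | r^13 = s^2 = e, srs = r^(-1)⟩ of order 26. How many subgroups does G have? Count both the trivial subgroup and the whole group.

16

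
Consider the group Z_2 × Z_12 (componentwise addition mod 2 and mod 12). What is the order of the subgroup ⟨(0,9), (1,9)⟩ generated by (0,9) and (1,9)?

|⟨(0,9)⟩| = 4 and |⟨(1,9)⟩| = 4, so |H| is a multiple of lcm(4, 4) = 4 and divides |G| = 24.
Closing under the operation: H = {(0,0), (0,3), (0,6), (0,9), (1,0), (1,3), (1,6), (1,9)}, so |H| = 8.

8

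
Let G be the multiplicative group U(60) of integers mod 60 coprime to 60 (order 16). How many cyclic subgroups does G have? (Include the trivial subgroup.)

Each element a generates a cyclic subgroup ⟨a⟩; distinct elements may generate the same one (a cyclic group of order d has φ(d) generators).
Cyclic subgroups by order — order 1: 1; order 2: 7; order 4: 4.
Total: 12.

12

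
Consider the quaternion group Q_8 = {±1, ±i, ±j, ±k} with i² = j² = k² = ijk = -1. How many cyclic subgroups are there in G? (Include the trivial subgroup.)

A cyclic subgroup of order d is generated by each of its φ(d) elements of order d, so the cyclic subgroups of order d number (#elements of order d)/φ(d).
Cyclic subgroups by order — order 1: 1; order 2: 1; order 4: 3.
Total: 5.

5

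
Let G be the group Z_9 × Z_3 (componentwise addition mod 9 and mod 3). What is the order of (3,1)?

3

The order of (3,1) in Z_9 × Z_3 is lcm(ord(3) in Z_9, ord(1) in Z_3).
ord(3) = 3 and ord(1) = 3, so |⟨(3,1)⟩| = lcm(3, 3) = 3.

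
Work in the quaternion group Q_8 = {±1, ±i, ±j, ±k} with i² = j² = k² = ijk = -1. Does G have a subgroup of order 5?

5 does not divide |G| = 8, so by Lagrange no subgroup of order 5 exists.

No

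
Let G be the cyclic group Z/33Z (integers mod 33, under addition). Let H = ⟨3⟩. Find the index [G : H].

3

|⟨3⟩| = 11 and |G| = 33.
By Lagrange, [G : H] = |G|/|H| = 33/11 = 3.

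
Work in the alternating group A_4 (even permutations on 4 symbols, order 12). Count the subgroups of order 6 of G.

0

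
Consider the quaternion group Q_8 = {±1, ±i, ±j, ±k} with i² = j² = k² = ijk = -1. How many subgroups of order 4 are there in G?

|G| = 8 and 4 | 8, so subgroups of order 4 are possible by Lagrange.
The subgroups of order 4 are: {1, -1, i, -i}; {1, -1, j, -j}; {1, -1, k, -k}.
So G has 3 subgroups of order 4.

3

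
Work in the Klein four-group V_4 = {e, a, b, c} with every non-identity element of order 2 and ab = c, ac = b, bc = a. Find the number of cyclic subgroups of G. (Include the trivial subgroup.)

Each element a generates a cyclic subgroup ⟨a⟩; distinct elements may generate the same one (a cyclic group of order d has φ(d) generators).
Cyclic subgroups by order — order 1: 1; order 2: 3.
Total: 4.

4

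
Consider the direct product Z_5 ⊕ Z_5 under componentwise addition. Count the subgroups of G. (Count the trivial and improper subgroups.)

8

|G| = 25, so by Lagrange every subgroup order divides 25. Divisors: 1, 5, 25.
Subgroups by order — order 1: 1; order 5: 6; order 25: 1.
Total: 1 + 6 + 1 = 8.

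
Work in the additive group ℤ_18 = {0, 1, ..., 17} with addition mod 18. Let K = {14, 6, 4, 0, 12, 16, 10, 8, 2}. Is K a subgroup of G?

Yes

|K| = 9 divides |G| = 18, consistent with Lagrange.
K contains the identity, every element's inverse is in K, and K is closed under +: it is a subgroup.
In fact K = ⟨2⟩.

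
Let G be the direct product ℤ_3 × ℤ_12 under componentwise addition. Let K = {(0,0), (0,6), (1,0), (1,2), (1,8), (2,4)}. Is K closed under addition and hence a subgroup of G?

No

(1,2) ∈ K but its inverse (2,10) ∉ K, so K is not a subgroup.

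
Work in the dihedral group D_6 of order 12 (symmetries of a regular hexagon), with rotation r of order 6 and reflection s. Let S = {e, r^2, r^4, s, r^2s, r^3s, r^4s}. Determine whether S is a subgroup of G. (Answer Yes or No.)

No

|S| = 7 does not divide |G| = 12, so by Lagrange S is not a subgroup.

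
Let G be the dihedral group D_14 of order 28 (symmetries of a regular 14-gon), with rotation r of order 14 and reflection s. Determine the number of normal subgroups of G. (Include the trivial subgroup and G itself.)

G has 28 subgroups. Checking conjugation-invariance by order — order 1: 1/1 normal; order 2: 1/15 normal; order 4: 0/7 normal; order 7: 1/1 normal; order 14: 3/3 normal; order 28: 1/1 normal.
Total normal subgroups: 7.

7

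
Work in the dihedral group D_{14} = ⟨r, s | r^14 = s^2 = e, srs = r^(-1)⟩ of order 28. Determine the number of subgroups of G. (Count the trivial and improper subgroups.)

28

|G| = 28, so by Lagrange every subgroup order divides 28. Divisors: 1, 2, 4, 7, 14, 28.
Subgroups by order — order 1: 1; order 2: 15; order 4: 7; order 7: 1; order 14: 3; order 28: 1.
Total: 1 + 15 + 7 + 1 + 3 + 1 = 28.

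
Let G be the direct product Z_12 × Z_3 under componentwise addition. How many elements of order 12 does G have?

An element (a,b) has order lcm(ord(a), ord(b)); count pairs with lcm equal to 12.
Enumerating gives 16 such elements.

16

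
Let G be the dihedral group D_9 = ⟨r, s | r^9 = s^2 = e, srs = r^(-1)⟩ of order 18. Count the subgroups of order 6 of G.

3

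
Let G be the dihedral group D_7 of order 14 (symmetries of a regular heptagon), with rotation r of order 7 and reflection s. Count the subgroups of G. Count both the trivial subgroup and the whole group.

|G| = 14, so by Lagrange every subgroup order divides 14. Divisors: 1, 2, 7, 14.
Subgroups by order — order 1: 1; order 2: 7; order 7: 1; order 14: 1.
Total: 1 + 7 + 1 + 1 = 10.

10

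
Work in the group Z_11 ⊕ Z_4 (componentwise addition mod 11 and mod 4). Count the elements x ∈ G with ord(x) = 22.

10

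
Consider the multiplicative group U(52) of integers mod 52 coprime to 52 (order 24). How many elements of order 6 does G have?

6

The elements of order 6 are: 3, 17, 23, 35, 43, 49.
That's 6.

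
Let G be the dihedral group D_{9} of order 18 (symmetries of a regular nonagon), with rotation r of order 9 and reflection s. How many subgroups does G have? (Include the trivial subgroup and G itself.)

|G| = 18, so by Lagrange every subgroup order divides 18. Divisors: 1, 2, 3, 6, 9, 18.
Subgroups by order — order 1: 1; order 2: 9; order 3: 1; order 6: 3; order 9: 1; order 18: 1.
Total: 1 + 9 + 1 + 3 + 1 + 1 = 16.

16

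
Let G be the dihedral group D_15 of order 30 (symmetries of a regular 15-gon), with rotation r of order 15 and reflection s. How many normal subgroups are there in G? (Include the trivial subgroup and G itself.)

5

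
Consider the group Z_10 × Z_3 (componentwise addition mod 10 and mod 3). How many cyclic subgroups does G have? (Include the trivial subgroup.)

Each element a generates a cyclic subgroup ⟨a⟩; distinct elements may generate the same one (a cyclic group of order d has φ(d) generators).
Cyclic subgroups by order — order 1: 1; order 2: 1; order 3: 1; order 5: 1; order 6: 1; order 10: 1; order 15: 1; order 30: 1.
Total: 8.

8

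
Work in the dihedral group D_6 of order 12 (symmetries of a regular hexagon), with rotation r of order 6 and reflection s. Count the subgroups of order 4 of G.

3

|G| = 12 and 4 | 12, so subgroups of order 4 are possible by Lagrange.
The subgroups of order 4 are: {e, r^3, r^2s, r^5s}; {e, r^3, s, r^3s}; {e, r^3, rs, r^4s}.
So G has 3 subgroups of order 4.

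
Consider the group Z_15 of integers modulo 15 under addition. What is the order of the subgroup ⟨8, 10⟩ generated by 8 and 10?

15

|⟨8⟩| = 15 and |⟨10⟩| = 3, so |H| is a multiple of lcm(15, 3) = 15 and divides |G| = 15.
Closing {8, 10} under the group operation gives all of G, so |H| = 15.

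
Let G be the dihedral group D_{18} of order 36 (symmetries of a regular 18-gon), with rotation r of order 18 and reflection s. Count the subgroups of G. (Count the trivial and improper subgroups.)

|G| = 36, so by Lagrange every subgroup order divides 36. Divisors: 1, 2, 3, 4, 6, 9, 12, 18, 36.
Subgroups by order — order 1: 1; order 2: 19; order 3: 1; order 4: 9; order 6: 7; order 9: 1; order 12: 3; order 18: 3; order 36: 1.
Total: 1 + 19 + 1 + 9 + 7 + 1 + 3 + 3 + 1 = 45.

45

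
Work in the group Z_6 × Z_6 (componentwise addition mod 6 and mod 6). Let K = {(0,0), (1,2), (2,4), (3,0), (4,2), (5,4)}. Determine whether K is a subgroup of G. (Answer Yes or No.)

Yes

|K| = 6 divides |G| = 36, consistent with Lagrange.
K contains the identity, every element's inverse is in K, and K is closed under +: it is a subgroup.
In fact K = ⟨(1,2)⟩.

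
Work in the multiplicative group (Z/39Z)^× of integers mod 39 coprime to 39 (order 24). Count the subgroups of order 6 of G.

|G| = 24 and 6 | 24, so subgroups of order 6 are possible by Lagrange.
The subgroups of order 6 are: {1, 4, 10, 16, 22, 25}; {1, 14, 16, 22, 29, 35}; {1, 16, 17, 22, 23, 38}.
So G has 3 subgroups of order 6.

3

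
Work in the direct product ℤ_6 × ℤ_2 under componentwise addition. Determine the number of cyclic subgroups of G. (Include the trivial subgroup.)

8

Each element a generates a cyclic subgroup ⟨a⟩; distinct elements may generate the same one (a cyclic group of order d has φ(d) generators).
Cyclic subgroups by order — order 1: 1; order 2: 3; order 3: 1; order 6: 3.
Total: 8.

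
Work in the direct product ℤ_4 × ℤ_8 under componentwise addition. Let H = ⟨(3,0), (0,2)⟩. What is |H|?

16

|⟨(3,0)⟩| = 4 and |⟨(0,2)⟩| = 4, so |H| is a multiple of lcm(4, 4) = 4 and divides |G| = 32.
Closing under the operation: H = {(0,0), (0,2), (0,4), (0,6), (1,0), (1,2), (1,4), (1,6), (2,0), (2,2), (2,4), (2,6), (3,0), (3,2), (3,4), (3,6)}, so |H| = 16.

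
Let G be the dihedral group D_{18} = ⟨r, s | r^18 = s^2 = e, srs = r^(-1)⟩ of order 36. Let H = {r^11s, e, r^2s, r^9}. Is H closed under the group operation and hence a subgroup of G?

Yes

|H| = 4 divides |G| = 36, consistent with Lagrange.
H contains the identity, every element's inverse is in H, and H is closed under ·: it is a subgroup.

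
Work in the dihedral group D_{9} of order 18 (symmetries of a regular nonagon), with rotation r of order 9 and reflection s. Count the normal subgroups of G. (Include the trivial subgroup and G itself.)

4

G has 16 subgroups. Checking conjugation-invariance by order — order 1: 1/1 normal; order 2: 0/9 normal; order 3: 1/1 normal; order 6: 0/3 normal; order 9: 1/1 normal; order 18: 1/1 normal.
Total normal subgroups: 4.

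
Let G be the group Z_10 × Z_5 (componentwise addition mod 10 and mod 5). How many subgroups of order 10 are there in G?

|G| = 50 and 10 | 50, so subgroups of order 10 are possible by Lagrange.
The subgroups of order 10 are: {(0,0), (0,1), (0,2), (0,3), (0,4), (5,0), (5,1), (5,2), (5,3), (5,4)}; {(0,0), (1,0), (2,0), (3,0), (4,0), (5,0), (6,0), (7,0), (8,0), (9,0)}; {(0,0), (1,1), (2,2), (3,3), (4,4), (5,0), (6,1), (7,2), (8,3), (9,4)}; {(0,0), (1,2), (2,4), (3,1), (4,3), (5,0), (6,2), (7,4), (8,1), (9,3)}; … (6 in all).
So G has 6 subgroups of order 10.

6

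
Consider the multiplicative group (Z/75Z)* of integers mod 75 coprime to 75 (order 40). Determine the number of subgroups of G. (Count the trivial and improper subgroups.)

|G| = 40, so by Lagrange every subgroup order divides 40. Divisors: 1, 2, 4, 5, 8, 10, 20, 40.
Subgroups by order — order 1: 1; order 2: 3; order 4: 3; order 5: 1; order 8: 1; order 10: 3; order 20: 3; order 40: 1.
Total: 1 + 3 + 3 + 1 + 1 + 3 + 3 + 1 = 16.

16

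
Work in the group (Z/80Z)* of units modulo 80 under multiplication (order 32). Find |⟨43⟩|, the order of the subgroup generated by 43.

4

Compute successive powers of 43 mod 80: 43, 9, 67, 1; 43^4 ≡ 1 (mod 80).
So |⟨43⟩| = 4.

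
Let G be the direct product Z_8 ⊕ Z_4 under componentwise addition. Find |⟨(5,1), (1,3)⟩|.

16

|⟨(5,1)⟩| = 8 and |⟨(1,3)⟩| = 8, so |H| is a multiple of lcm(8, 8) = 8 and divides |G| = 32.
Closing under the operation: H = {(0,0), (0,2), (1,1), (1,3), (2,0), (2,2), (3,1), (3,3), (4,0), (4,2), (5,1), (5,3), (6,0), (6,2), (7,1), (7,3)}, so |H| = 16.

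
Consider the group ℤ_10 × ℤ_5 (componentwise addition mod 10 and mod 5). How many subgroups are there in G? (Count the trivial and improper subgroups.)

16

|G| = 50, so by Lagrange every subgroup order divides 50. Divisors: 1, 2, 5, 10, 25, 50.
Subgroups by order — order 1: 1; order 2: 1; order 5: 6; order 10: 6; order 25: 1; order 50: 1.
Total: 1 + 1 + 6 + 6 + 1 + 1 = 16.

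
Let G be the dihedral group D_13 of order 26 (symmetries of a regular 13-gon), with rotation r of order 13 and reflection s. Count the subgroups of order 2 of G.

|G| = 26 and 2 | 26, so subgroups of order 2 are possible by Lagrange.
The subgroups of order 2 are: {e, r^10s}; {e, r^11s}; {e, r^12s}; {e, r^2s}; … (13 in all).
So G has 13 subgroups of order 2.

13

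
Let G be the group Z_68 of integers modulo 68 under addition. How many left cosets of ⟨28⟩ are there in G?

4

|⟨28⟩| = 17 and |G| = 68.
By Lagrange, [G : H] = |G|/|H| = 68/17 = 4.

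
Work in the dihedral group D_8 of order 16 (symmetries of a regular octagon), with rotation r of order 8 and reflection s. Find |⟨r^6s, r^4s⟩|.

8

|⟨r^6s⟩| = 2 and |⟨r^4s⟩| = 2, so |H| is a multiple of lcm(2, 2) = 2 and divides |G| = 16.
Closing under the operation: H = {e, r^2, r^4, r^6, s, r^2s, r^4s, r^6s}, so |H| = 8.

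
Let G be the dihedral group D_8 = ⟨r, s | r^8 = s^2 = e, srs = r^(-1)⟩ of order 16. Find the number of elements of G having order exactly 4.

2

The elements of order 4 are: r^2, r^6.
That's 2.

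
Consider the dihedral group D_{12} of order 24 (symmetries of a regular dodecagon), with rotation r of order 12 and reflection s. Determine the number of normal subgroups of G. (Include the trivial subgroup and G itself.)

G has 34 subgroups. Checking conjugation-invariance by order — order 1: 1/1 normal; order 2: 1/13 normal; order 3: 1/1 normal; order 4: 1/7 normal; order 6: 1/5 normal; order 8: 0/3 normal; order 12: 3/3 normal; order 24: 1/1 normal.
Total normal subgroups: 9.

9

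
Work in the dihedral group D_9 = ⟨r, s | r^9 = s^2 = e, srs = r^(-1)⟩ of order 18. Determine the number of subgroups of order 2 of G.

9

|G| = 18 and 2 | 18, so subgroups of order 2 are possible by Lagrange.
The subgroups of order 2 are: {e, r^2s}; {e, r^3s}; {e, r^4s}; {e, r^5s}; … (9 in all).
So G has 9 subgroups of order 2.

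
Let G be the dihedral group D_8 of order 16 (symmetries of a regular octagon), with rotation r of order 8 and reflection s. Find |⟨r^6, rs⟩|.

|⟨r^6⟩| = 4 and |⟨rs⟩| = 2, so |H| is a multiple of lcm(4, 2) = 4 and divides |G| = 16.
Closing under the operation: H = {e, r^2, r^4, r^6, rs, r^3s, r^5s, r^7s}, so |H| = 8.

8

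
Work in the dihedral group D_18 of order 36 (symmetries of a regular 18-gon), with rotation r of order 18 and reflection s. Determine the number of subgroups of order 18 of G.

|G| = 36 and 18 | 36, so subgroups of order 18 are possible by Lagrange.
The subgroups of order 18 are: {e, r, r^2, r^3, r^4, r^5, r^6, r^7, r^8, r^9, r^10, r^11, r^12, r^13, r^14, r^15, r^16, r^17}; {e, r^2, r^4, r^6, r^8, r^10, r^12, r^14, r^16, s, r^2s, r^4s, r^6s, r^8s, r^10s, r^12s, r^14s, r^16s}; {e, r^2, r^4, r^6, r^8, r^10, r^12, r^14, r^16, rs, r^3s, r^5s, r^7s, r^9s, r^11s, r^13s, r^15s, r^17s}.
So G has 3 subgroups of order 18.

3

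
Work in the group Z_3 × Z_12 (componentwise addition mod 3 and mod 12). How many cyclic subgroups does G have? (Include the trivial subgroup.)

15

A cyclic subgroup of order d is generated by each of its φ(d) elements of order d, so the cyclic subgroups of order d number (#elements of order d)/φ(d).
Cyclic subgroups by order — order 1: 1; order 2: 1; order 3: 4; order 4: 1; order 6: 4; order 12: 4.
Total: 15.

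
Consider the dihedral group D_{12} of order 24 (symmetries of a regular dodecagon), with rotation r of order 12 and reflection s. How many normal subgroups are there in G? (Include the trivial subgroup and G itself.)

G has 34 subgroups. Checking conjugation-invariance by order — order 1: 1/1 normal; order 2: 1/13 normal; order 3: 1/1 normal; order 4: 1/7 normal; order 6: 1/5 normal; order 8: 0/3 normal; order 12: 3/3 normal; order 24: 1/1 normal.
Total normal subgroups: 9.

9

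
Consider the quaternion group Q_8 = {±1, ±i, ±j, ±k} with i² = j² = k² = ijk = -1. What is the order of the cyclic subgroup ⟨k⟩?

Computing powers of k: the smallest k with (k)^k = e is k = 4.

4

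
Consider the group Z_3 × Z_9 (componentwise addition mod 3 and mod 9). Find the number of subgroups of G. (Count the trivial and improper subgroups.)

10

|G| = 27, so by Lagrange every subgroup order divides 27. Divisors: 1, 3, 9, 27.
Subgroups by order — order 1: 1; order 3: 4; order 9: 4; order 27: 1.
Total: 1 + 4 + 4 + 1 = 10.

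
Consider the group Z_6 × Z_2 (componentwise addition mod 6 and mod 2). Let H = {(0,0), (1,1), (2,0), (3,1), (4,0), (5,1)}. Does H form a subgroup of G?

|H| = 6 divides |G| = 12, consistent with Lagrange.
H contains the identity, every element's inverse is in H, and H is closed under +: it is a subgroup.
In fact H = ⟨(1,1)⟩.

Yes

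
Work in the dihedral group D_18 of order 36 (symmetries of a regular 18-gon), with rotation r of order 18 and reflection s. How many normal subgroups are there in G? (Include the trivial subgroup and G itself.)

G has 45 subgroups. Checking conjugation-invariance by order — order 1: 1/1 normal; order 2: 1/19 normal; order 3: 1/1 normal; order 4: 0/9 normal; order 6: 1/7 normal; order 9: 1/1 normal; order 12: 0/3 normal; order 18: 3/3 normal; order 36: 1/1 normal.
Total normal subgroups: 9.

9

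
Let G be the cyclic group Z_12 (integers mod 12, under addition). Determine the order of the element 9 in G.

In Z_12, the order of an element a is n/gcd(a, n).
gcd(9, 12) = 3, so |⟨9⟩| = 12/3 = 4.

4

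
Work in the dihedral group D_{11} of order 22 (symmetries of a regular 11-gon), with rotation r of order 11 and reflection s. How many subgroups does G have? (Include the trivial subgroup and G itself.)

|G| = 22, so by Lagrange every subgroup order divides 22. Divisors: 1, 2, 11, 22.
Subgroups by order — order 1: 1; order 2: 11; order 11: 1; order 22: 1.
Total: 1 + 11 + 1 + 1 = 14.

14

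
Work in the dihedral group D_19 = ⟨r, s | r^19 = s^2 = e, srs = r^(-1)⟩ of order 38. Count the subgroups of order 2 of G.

19

|G| = 38 and 2 | 38, so subgroups of order 2 are possible by Lagrange.
The subgroups of order 2 are: {e, r^10s}; {e, r^11s}; {e, r^12s}; {e, r^13s}; … (19 in all).
So G has 19 subgroups of order 2.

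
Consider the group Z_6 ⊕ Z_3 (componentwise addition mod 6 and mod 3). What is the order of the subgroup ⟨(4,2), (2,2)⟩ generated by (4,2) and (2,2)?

|⟨(4,2)⟩| = 3 and |⟨(2,2)⟩| = 3, so |H| is a multiple of lcm(3, 3) = 3 and divides |G| = 18.
Closing under the operation: H = {(0,0), (0,1), (0,2), (2,0), (2,1), (2,2), (4,0), (4,1), (4,2)}, so |H| = 9.

9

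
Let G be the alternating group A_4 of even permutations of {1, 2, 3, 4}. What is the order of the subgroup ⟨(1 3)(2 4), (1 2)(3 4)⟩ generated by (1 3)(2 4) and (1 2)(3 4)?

4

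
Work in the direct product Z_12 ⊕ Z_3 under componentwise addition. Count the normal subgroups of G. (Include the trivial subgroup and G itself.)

18

G is abelian, so every subgroup is normal.
G has 18 subgroups in total, hence 18 normal subgroups.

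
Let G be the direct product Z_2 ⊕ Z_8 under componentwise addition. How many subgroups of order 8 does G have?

3

|G| = 16 and 8 | 16, so subgroups of order 8 are possible by Lagrange.
The subgroups of order 8 are: {(0,0), (0,1), (0,2), (0,3), (0,4), (0,5), (0,6), (0,7)}; {(0,0), (0,2), (0,4), (0,6), (1,0), (1,2), (1,4), (1,6)}; {(0,0), (0,2), (0,4), (0,6), (1,1), (1,3), (1,5), (1,7)}.
So G has 3 subgroups of order 8.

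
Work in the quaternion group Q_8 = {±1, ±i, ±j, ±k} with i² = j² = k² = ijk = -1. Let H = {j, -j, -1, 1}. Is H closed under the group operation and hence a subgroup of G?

Yes

|H| = 4 divides |G| = 8, consistent with Lagrange.
H contains the identity, every element's inverse is in H, and H is closed under ·: it is a subgroup.
In fact H = ⟨j⟩.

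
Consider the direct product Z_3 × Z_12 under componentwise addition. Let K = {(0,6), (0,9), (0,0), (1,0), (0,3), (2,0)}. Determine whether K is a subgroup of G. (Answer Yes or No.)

No

Closure fails: (0,9) + (1,0) = (1,9) ∉ K. So K is not a subgroup.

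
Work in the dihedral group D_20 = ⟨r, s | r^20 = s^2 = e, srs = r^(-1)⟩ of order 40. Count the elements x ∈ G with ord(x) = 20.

8

The elements of order 20 are: r, r^3, r^7, r^9, r^11, r^13, r^17, r^19.
That's 8.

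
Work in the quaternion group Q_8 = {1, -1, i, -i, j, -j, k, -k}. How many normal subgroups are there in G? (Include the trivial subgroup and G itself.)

6

G has 6 subgroups. Checking conjugation-invariance by order — order 1: 1/1 normal; order 2: 1/1 normal; order 4: 3/3 normal; order 8: 1/1 normal.
Total normal subgroups: 6.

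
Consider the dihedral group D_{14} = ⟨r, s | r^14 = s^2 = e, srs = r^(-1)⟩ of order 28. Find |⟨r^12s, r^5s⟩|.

4

|⟨r^12s⟩| = 2 and |⟨r^5s⟩| = 2, so |H| is a multiple of lcm(2, 2) = 2 and divides |G| = 28.
Closing under the operation: H = {e, r^7, r^5s, r^12s}, so |H| = 4.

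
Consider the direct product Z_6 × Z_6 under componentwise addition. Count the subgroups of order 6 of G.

12

|G| = 36 and 6 | 36, so subgroups of order 6 are possible by Lagrange.
The subgroups of order 6 are: {(0,0), (0,1), (0,2), (0,3), (0,4), (0,5)}; {(0,0), (0,2), (0,4), (3,0), (3,2), (3,4)}; {(0,0), (0,2), (0,4), (3,1), (3,3), (3,5)}; {(0,0), (0,3), (2,0), (2,3), (4,0), (4,3)}; … (12 in all).
So G has 12 subgroups of order 6.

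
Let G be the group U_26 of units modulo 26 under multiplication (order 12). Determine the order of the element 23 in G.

6

Compute successive powers of 23 mod 26: 23, 9, 25, 3, 17, 1; 23^6 ≡ 1 (mod 26).
So |⟨23⟩| = 6.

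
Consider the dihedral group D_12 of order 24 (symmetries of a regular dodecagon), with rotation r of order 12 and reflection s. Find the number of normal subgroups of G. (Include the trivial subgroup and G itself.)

9

G has 34 subgroups. Checking conjugation-invariance by order — order 1: 1/1 normal; order 2: 1/13 normal; order 3: 1/1 normal; order 4: 1/7 normal; order 6: 1/5 normal; order 8: 0/3 normal; order 12: 3/3 normal; order 24: 1/1 normal.
Total normal subgroups: 9.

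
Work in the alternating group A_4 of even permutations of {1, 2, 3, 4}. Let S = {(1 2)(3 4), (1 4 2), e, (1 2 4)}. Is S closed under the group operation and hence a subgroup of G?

Closure fails: (1 2)(3 4) ∘ (1 2 4) = (2 3 4) ∉ S. So S is not a subgroup.

No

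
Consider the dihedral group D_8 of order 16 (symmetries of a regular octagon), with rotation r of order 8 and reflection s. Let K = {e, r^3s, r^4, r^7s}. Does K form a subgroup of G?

|K| = 4 divides |G| = 16, consistent with Lagrange.
K contains the identity, every element's inverse is in K, and K is closed under ·: it is a subgroup.

Yes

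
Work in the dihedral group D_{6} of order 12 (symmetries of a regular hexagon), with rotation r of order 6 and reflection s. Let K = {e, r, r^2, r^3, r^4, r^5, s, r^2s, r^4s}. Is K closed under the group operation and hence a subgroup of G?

|K| = 9 does not divide |G| = 12, so by Lagrange K is not a subgroup.

No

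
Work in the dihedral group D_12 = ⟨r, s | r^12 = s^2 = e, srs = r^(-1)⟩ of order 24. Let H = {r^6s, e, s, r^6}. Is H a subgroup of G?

|H| = 4 divides |G| = 24, consistent with Lagrange.
H contains the identity, every element's inverse is in H, and H is closed under ·: it is a subgroup.

Yes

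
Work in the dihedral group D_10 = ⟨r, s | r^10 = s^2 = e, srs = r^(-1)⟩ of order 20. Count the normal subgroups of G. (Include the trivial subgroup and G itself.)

7

G has 22 subgroups. Checking conjugation-invariance by order — order 1: 1/1 normal; order 2: 1/11 normal; order 4: 0/5 normal; order 5: 1/1 normal; order 10: 3/3 normal; order 20: 1/1 normal.
Total normal subgroups: 7.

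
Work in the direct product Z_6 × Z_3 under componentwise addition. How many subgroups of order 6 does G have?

|G| = 18 and 6 | 18, so subgroups of order 6 are possible by Lagrange.
The subgroups of order 6 are: {(0,0), (0,1), (0,2), (3,0), (3,1), (3,2)}; {(0,0), (1,0), (2,0), (3,0), (4,0), (5,0)}; {(0,0), (1,1), (2,2), (3,0), (4,1), (5,2)}; {(0,0), (1,2), (2,1), (3,0), (4,2), (5,1)}.
So G has 4 subgroups of order 6.

4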